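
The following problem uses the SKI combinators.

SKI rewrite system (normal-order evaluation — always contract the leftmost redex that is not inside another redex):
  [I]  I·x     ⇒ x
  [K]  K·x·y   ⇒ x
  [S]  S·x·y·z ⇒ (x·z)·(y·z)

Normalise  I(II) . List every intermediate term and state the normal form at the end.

Answer: normal form = I  (in 2 steps)

Reduction:
  start: I(II)
  [1] II
  [2] I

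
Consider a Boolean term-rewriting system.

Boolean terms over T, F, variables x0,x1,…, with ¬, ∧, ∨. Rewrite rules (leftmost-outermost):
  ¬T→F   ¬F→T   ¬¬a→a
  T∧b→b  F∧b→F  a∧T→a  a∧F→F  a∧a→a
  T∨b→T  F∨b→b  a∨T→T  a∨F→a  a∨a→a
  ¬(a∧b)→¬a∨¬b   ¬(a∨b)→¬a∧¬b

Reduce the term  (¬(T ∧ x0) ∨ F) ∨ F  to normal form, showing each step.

Answer: normal form = ¬x0  (in 5 steps)

Derivation:
  start: (¬(T ∧ x0) ∨ F) ∨ F
  →1  ¬(T ∧ x0) ∨ F
  →2  ¬(T ∧ x0)
  →3  ¬T ∨ ¬x0
  →4  F ∨ ¬x0
  →5  ¬x0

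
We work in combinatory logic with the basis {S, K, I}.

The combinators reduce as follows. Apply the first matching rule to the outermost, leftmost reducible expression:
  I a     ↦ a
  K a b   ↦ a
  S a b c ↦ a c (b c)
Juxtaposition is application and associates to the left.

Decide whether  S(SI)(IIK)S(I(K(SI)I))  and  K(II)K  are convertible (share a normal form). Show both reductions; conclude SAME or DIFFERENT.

Term A:
  start: S(SI)(IIK)S(I(K(SI)I))
  [1] SIS(IIKS)(I(K(SI)I))
  [2] I(IIKS)(S(IIKS))(I(K(SI)I))
  [3] IIKS(S(IIKS))(I(K(SI)I))
  [4] IKS(S(IIKS))(I(K(SI)I))
  [5] KS(S(IIKS))(I(K(SI)I))
  [6] S(I(K(SI)I))
  [7] S(K(SI)I)
  [8] S(SI)

Term B:
  start: K(II)K
  [1] II
  [2] I

Answer: DIFFERENT — A ⇓ S(SI), B ⇓ I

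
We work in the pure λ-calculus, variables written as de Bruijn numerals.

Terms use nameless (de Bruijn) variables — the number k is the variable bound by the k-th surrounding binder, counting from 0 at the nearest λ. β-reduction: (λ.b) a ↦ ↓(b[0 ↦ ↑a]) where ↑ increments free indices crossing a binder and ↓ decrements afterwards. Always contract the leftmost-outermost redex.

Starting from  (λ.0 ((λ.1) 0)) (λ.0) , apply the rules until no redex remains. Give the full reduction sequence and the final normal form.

  start: (λ.0 ((λ.1) 0)) (λ.0)
  [1] (λ.0) ((λ.λ.0) (λ.0))
  [2] (λ.λ.0) (λ.0)
  [3] λ.0

Answer: normal form = λ.0  (in 3 steps)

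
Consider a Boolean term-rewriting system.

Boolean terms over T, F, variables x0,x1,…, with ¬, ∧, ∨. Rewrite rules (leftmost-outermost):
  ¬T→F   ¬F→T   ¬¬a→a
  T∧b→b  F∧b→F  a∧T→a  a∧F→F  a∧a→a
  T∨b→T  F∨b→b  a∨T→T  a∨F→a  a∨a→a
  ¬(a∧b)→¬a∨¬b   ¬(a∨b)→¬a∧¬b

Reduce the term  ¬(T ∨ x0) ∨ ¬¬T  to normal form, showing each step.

Answer: normal form = T  (in 5 steps)

Reduction:
  start: ¬(T ∨ x0) ∨ ¬¬T
  step 1: (¬T ∧ ¬x0) ∨ ¬¬T
  step 2: (F ∧ ¬x0) ∨ ¬¬T
  step 3: F ∨ ¬¬T
  step 4: ¬¬T
  step 5: T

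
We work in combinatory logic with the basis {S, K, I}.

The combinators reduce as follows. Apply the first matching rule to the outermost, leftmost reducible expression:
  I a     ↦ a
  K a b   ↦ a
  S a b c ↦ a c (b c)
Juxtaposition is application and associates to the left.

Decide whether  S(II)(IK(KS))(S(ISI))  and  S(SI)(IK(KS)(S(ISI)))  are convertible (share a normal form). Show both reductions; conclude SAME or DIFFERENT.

Term A:
  start: S(II)(IK(KS))(S(ISI))
  [1] II(S(ISI))(IK(KS)(S(ISI)))
  [2] I(S(ISI))(IK(KS)(S(ISI)))
  [3] S(ISI)(IK(KS)(S(ISI)))
  [4] S(SI)(IK(KS)(S(ISI)))
  [5] S(SI)(K(KS)(S(ISI)))
  [6] S(SI)(KS)

Term B:
  start: S(SI)(IK(KS)(S(ISI)))
  [1] S(SI)(K(KS)(S(ISI)))
  [2] S(SI)(KS)

Answer: SAME — A ⇓ S(SI)(KS), B ⇓ S(SI)(KS)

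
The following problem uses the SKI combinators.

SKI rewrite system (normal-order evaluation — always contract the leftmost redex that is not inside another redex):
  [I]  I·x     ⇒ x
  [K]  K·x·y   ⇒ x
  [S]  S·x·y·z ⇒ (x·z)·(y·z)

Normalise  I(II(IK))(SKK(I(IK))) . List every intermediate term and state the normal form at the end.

Answer: normal form = KK  (in 8 steps)

Reduction:
  start: I(II(IK))(SKK(I(IK)))
  [1] II(IK)(SKK(I(IK)))
  [2] I(IK)(SKK(I(IK)))
  [3] IK(SKK(I(IK)))
  [4] K(SKK(I(IK)))
  [5] K(K(I(IK))(K(I(IK))))
  [6] K(I(IK))
  [7] K(IK)
  [8] KK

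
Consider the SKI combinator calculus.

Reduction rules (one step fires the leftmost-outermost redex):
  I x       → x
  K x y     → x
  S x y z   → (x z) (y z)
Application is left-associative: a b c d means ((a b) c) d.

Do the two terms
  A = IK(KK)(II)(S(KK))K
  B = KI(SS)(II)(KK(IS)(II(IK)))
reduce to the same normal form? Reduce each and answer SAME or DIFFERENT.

Term A:
  start: IK(KK)(II)(S(KK))K
  step 1: K(KK)(II)(S(KK))K
  step 2: KK(S(KK))K
  step 3: KK

Term B:
  start: KI(SS)(II)(KK(IS)(II(IK)))
  step 1: I(II)(KK(IS)(II(IK)))
  step 2: II(KK(IS)(II(IK)))
  step 3: I(KK(IS)(II(IK)))
  step 4: KK(IS)(II(IK))
  step 5: K(II(IK))
  step 6: K(I(IK))
  step 7: K(IK)
  step 8: KK

Answer: SAME — A ⇓ KK, B ⇓ KK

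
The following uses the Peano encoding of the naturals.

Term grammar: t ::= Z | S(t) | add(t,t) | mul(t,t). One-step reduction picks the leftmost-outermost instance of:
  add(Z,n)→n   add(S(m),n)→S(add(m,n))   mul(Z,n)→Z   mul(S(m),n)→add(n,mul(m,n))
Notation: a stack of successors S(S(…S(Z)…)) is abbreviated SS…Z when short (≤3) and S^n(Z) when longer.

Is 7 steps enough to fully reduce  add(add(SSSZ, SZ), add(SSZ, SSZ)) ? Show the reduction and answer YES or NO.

Answer: NO — after 7 steps the term is S(S(S(add(SZ, add(SSZ, SSZ))))), not yet normal

Working:
  start: add(add(SSSZ, SZ), add(SSZ, SSZ))
  →1  add(S(add(SSZ, SZ)), add(SSZ, SSZ))
  →2  S(add(add(SSZ, SZ), add(SSZ, SSZ)))
  →3  S(add(S(add(SZ, SZ)), add(SSZ, SSZ)))
  →4  S(S(add(add(SZ, SZ), add(SSZ, SSZ))))
  →5  S(S(add(S(add(Z, SZ)), add(SSZ, SSZ))))
  →6  S(S(S(add(add(Z, SZ), add(SSZ, SSZ)))))
  →7  S(S(S(add(SZ, add(SSZ, SSZ)))))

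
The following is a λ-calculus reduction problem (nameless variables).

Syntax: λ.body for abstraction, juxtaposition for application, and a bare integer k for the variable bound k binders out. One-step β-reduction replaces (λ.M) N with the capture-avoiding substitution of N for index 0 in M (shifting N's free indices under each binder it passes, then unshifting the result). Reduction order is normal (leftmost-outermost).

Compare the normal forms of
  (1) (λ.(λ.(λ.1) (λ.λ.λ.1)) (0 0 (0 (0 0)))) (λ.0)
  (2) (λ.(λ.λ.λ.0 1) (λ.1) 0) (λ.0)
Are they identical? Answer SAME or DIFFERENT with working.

Answer: DIFFERENT — A ⇓ λ.0, B ⇓ λ.0 (λ.0)

Working:
Term A:
  start: (λ.(λ.(λ.1) (λ.λ.λ.1)) (0 0 (0 (0 0)))) (λ.0)
  →1  (λ.(λ.1) (λ.λ.λ.1)) ((λ.0) (λ.0) ((λ.0) ((λ.0) (λ.0))))
  →2  (λ.(λ.0) (λ.0) ((λ.0) ((λ.0) (λ.0)))) (λ.λ.λ.1)
  →3  (λ.0) (λ.0) ((λ.0) ((λ.0) (λ.0)))
  →4  (λ.0) ((λ.0) ((λ.0) (λ.0)))
  →5  (λ.0) ((λ.0) (λ.0))
  →6  (λ.0) (λ.0)
  →7  λ.0

Term B:
  start: (λ.(λ.λ.λ.0 1) (λ.1) 0) (λ.0)
  →1  (λ.λ.λ.0 1) (λ.λ.0) (λ.0)
  →2  (λ.λ.0 1) (λ.0)
  →3  λ.0 (λ.0)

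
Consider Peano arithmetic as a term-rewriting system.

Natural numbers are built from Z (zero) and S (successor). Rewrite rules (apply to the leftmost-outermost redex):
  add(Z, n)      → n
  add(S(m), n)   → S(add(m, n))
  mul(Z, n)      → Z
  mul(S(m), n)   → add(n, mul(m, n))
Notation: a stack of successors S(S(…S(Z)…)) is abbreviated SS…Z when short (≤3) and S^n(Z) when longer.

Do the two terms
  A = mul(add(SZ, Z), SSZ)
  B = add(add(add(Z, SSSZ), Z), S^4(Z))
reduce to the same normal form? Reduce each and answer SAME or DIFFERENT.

Term A:
  start: mul(add(SZ, Z), SSZ)
  →1  mul(S(add(Z, Z)), SSZ)
  →2  add(SSZ, mul(add(Z, Z), SSZ))
  →3  S(add(SZ, mul(add(Z, Z), SSZ)))
  →4  S(S(add(Z, mul(add(Z, Z), SSZ))))
  →5  S(S(mul(add(Z, Z), SSZ)))
  →6  S(S(mul(Z, SSZ)))
  →7  SSZ

Term B:
  start: add(add(add(Z, SSSZ), Z), S^4(Z))
  →1  add(add(SSSZ, Z), S^4(Z))
  →2  add(S(add(SSZ, Z)), S^4(Z))
  →3  S(add(add(SSZ, Z), S^4(Z)))
  →4  S(add(S(add(SZ, Z)), S^4(Z)))
  →5  S(S(add(add(SZ, Z), S^4(Z))))
  →6  S(S(add(S(add(Z, Z)), S^4(Z))))
  →7  S(S(S(add(add(Z, Z), S^4(Z)))))
  →8  S(S(S(add(Z, S^4(Z)))))
  →9  S^7(Z)

Answer: DIFFERENT — A ⇓ SSZ, B ⇓ S^7(Z)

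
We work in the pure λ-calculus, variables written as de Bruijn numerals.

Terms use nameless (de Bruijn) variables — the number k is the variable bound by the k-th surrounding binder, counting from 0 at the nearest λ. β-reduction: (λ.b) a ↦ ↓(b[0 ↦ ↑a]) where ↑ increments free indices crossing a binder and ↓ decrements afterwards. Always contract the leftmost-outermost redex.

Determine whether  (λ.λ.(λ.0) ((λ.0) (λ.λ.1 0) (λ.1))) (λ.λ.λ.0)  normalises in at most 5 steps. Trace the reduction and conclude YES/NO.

  start: (λ.λ.(λ.0) ((λ.0) (λ.λ.1 0) (λ.1))) (λ.λ.λ.0)
  step 1: λ.(λ.0) ((λ.0) (λ.λ.1 0) (λ.1))
  step 2: λ.(λ.0) (λ.λ.1 0) (λ.1)
  step 3: λ.(λ.λ.1 0) (λ.1)
  step 4: λ.λ.(λ.2) 0
  step 5: λ.λ.1

Answer: YES — reaches normal form λ.λ.1 in 5 ≤ 5 steps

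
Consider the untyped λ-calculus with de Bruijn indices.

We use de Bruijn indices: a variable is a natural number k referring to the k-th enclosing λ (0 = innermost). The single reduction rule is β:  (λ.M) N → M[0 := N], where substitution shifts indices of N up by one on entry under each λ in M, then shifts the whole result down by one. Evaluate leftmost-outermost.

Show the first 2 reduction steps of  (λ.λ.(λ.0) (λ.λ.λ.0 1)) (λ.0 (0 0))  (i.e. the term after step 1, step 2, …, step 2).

  start: (λ.λ.(λ.0) (λ.λ.λ.0 1)) (λ.0 (0 0))
  step 1: λ.(λ.0) (λ.λ.λ.0 1)
  step 2: λ.λ.λ.λ.0 1

Answer: after 2 steps: λ.λ.λ.λ.0 1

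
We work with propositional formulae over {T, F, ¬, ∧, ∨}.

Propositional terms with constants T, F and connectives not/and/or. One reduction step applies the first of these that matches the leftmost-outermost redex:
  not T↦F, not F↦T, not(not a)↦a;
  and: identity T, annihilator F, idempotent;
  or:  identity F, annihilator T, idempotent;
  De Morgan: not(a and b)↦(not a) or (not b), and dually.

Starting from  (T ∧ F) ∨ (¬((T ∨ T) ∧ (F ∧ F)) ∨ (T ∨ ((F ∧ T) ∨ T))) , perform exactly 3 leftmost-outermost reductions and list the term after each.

Answer: after 3 steps: (¬(T ∨ T) ∨ ¬(F ∧ F)) ∨ (T ∨ ((F ∧ T) ∨ T))

Derivation:
  start: (T ∧ F) ∨ (¬((T ∨ T) ∧ (F ∧ F)) ∨ (T ∨ ((F ∧ T) ∨ T)))
  [1] F ∨ (¬((T ∨ T) ∧ (F ∧ F)) ∨ (T ∨ ((F ∧ T) ∨ T)))
  [2] ¬((T ∨ T) ∧ (F ∧ F)) ∨ (T ∨ ((F ∧ T) ∨ T))
  [3] (¬(T ∨ T) ∨ ¬(F ∧ F)) ∨ (T ∨ ((F ∧ T) ∨ T))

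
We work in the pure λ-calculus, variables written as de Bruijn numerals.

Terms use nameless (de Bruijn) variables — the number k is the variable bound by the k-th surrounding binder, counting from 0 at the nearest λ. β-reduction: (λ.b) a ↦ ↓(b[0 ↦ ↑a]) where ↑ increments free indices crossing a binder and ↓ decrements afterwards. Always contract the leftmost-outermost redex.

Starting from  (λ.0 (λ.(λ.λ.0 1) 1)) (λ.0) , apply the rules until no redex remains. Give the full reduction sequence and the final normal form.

  start: (λ.0 (λ.(λ.λ.0 1) 1)) (λ.0)
  →1  (λ.0) (λ.(λ.λ.0 1) (λ.0))
  →2  λ.(λ.λ.0 1) (λ.0)
  →3  λ.λ.0 (λ.0)

Answer: normal form = λ.λ.0 (λ.0)  (in 3 steps)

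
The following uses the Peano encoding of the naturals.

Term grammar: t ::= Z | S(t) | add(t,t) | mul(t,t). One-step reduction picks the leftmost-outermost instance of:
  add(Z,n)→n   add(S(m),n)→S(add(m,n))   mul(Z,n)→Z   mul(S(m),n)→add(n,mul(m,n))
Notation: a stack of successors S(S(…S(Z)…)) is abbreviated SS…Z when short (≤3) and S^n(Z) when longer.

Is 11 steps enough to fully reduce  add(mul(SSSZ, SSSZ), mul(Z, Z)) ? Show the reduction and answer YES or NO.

  start: add(mul(SSSZ, SSSZ), mul(Z, Z))
  step 1: add(add(SSSZ, mul(SSZ, SSSZ)), mul(Z, Z))
  step 2: add(S(add(SSZ, mul(SSZ, SSSZ))), mul(Z, Z))
  step 3: S(add(add(SSZ, mul(SSZ, SSSZ)), mul(Z, Z)))
  step 4: S(add(S(add(SZ, mul(SSZ, SSSZ))), mul(Z, Z)))
  step 5: S(S(add(add(SZ, mul(SSZ, SSSZ)), mul(Z, Z))))
  step 6: S(S(add(S(add(Z, mul(SSZ, SSSZ))), mul(Z, Z))))
  step 7: S(S(S(add(add(Z, mul(SSZ, SSSZ)), mul(Z, Z)))))
  step 8: S(S(S(add(mul(SSZ, SSSZ), mul(Z, Z)))))
  step 9: S(S(S(add(add(SSSZ, mul(SZ, SSSZ)), mul(Z, Z)))))
  step 10: S(S(S(add(S(add(SSZ, mul(SZ, SSSZ))), mul(Z, Z)))))
  step 11: S(S(S(S(add(add(SSZ, mul(SZ, SSSZ)), mul(Z, Z))))))

Answer: NO — after 11 steps the term is S(S(S(S(add(add(SSZ, mul(SZ, SSSZ)), mul(Z, Z)))))), not yet normal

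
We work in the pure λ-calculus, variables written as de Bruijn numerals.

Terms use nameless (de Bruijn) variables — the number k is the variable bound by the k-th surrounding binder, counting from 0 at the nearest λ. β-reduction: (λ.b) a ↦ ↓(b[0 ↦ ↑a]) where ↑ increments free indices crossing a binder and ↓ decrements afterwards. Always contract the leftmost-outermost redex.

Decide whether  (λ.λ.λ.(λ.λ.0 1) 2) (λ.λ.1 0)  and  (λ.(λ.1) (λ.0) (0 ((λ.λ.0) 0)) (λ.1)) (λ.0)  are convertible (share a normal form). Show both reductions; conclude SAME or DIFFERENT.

Term A:
  start: (λ.λ.λ.(λ.λ.0 1) 2) (λ.λ.1 0)
  [1] λ.λ.(λ.λ.0 1) (λ.λ.1 0)
  [2] λ.λ.λ.0 (λ.λ.1 0)

Term B:
  start: (λ.(λ.1) (λ.0) (0 ((λ.λ.0) 0)) (λ.1)) (λ.0)
  [1] (λ.λ.0) (λ.0) ((λ.0) ((λ.λ.0) (λ.0))) (λ.λ.0)
  [2] (λ.0) ((λ.0) ((λ.λ.0) (λ.0))) (λ.λ.0)
  [3] (λ.0) ((λ.λ.0) (λ.0)) (λ.λ.0)
  [4] (λ.λ.0) (λ.0) (λ.λ.0)
  [5] (λ.0) (λ.λ.0)
  [6] λ.λ.0

Answer: DIFFERENT — A ⇓ λ.λ.λ.0 (λ.λ.1 0), B ⇓ λ.λ.0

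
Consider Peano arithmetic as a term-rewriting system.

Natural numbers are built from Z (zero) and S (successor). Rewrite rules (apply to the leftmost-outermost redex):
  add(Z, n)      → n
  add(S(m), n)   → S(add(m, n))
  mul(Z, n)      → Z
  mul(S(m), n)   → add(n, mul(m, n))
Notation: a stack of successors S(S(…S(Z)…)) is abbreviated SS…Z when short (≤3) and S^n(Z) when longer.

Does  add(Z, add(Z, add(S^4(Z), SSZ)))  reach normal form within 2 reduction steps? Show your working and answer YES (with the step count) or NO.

Answer: NO — after 2 steps the term is add(S^4(Z), SSZ), not yet normal

Reduction:
  start: add(Z, add(Z, add(S^4(Z), SSZ)))
  →1  add(Z, add(S^4(Z), SSZ))
  →2  add(S^4(Z), SSZ)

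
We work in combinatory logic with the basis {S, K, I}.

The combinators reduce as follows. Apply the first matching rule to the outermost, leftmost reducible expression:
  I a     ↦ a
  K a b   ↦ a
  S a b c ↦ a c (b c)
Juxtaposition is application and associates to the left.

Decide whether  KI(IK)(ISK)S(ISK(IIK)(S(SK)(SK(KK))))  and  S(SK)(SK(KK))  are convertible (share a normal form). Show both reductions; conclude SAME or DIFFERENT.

Term A:
  start: KI(IK)(ISK)S(ISK(IIK)(S(SK)(SK(KK))))
  step 1: I(ISK)S(ISK(IIK)(S(SK)(SK(KK))))
  step 2: ISKS(ISK(IIK)(S(SK)(SK(KK))))
  step 3: SKS(ISK(IIK)(S(SK)(SK(KK))))
  step 4: K(ISK(IIK)(S(SK)(SK(KK))))(S(ISK(IIK)(S(SK)(SK(KK)))))
  step 5: ISK(IIK)(S(SK)(SK(KK)))
  step 6: SK(IIK)(S(SK)(SK(KK)))
  step 7: K(S(SK)(SK(KK)))(IIK(S(SK)(SK(KK))))
  step 8: S(SK)(SK(KK))

Term B:
  start: S(SK)(SK(KK))

Answer: SAME — A ⇓ S(SK)(SK(KK)), B ⇓ S(SK)(SK(KK))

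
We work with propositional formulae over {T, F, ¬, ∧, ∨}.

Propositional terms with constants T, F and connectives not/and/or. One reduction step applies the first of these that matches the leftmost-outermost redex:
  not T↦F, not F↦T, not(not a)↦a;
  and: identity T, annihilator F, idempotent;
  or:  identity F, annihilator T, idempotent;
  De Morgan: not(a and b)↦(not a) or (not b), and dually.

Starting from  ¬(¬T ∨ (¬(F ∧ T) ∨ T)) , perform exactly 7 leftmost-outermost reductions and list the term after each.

  start: ¬(¬T ∨ (¬(F ∧ T) ∨ T))
  →1  ¬¬T ∧ ¬(¬(F ∧ T) ∨ T)
  →2  T ∧ ¬(¬(F ∧ T) ∨ T)
  →3  ¬(¬(F ∧ T) ∨ T)
  →4  ¬¬(F ∧ T) ∧ ¬T
  →5  (F ∧ T) ∧ ¬T
  →6  F ∧ ¬T
  →7  F

Answer: after 7 steps: F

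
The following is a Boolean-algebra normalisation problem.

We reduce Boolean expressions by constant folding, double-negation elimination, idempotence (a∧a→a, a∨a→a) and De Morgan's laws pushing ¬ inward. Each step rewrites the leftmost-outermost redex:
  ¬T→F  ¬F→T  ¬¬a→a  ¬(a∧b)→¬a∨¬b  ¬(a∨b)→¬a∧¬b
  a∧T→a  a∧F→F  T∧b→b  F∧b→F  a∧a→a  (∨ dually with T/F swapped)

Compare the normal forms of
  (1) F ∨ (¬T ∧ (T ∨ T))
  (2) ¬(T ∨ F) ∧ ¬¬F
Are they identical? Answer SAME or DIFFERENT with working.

Answer: SAME — A ⇓ F, B ⇓ F

Derivation:
Term A:
  start: F ∨ (¬T ∧ (T ∨ T))
  step 1: ¬T ∧ (T ∨ T)
  step 2: F ∧ (T ∨ T)
  step 3: F

Term B:
  start: ¬(T ∨ F) ∧ ¬¬F
  step 1: (¬T ∧ ¬F) ∧ ¬¬F
  step 2: (F ∧ ¬F) ∧ ¬¬F
  step 3: F ∧ ¬¬F
  step 4: F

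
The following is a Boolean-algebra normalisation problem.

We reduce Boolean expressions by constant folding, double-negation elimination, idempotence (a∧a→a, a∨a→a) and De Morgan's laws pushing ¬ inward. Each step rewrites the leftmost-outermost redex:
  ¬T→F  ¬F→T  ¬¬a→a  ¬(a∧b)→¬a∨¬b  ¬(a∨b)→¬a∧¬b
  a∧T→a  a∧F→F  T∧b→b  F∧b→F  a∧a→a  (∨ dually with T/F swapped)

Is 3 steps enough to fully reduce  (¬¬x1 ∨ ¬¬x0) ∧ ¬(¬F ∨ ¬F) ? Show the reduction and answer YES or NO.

Answer: NO — after 3 steps the term is (x1 ∨ x0) ∧ (¬¬F ∧ ¬¬F), not yet normal

Working:
  start: (¬¬x1 ∨ ¬¬x0) ∧ ¬(¬F ∨ ¬F)
  [1] (x1 ∨ ¬¬x0) ∧ ¬(¬F ∨ ¬F)
  [2] (x1 ∨ x0) ∧ ¬(¬F ∨ ¬F)
  [3] (x1 ∨ x0) ∧ (¬¬F ∧ ¬¬F)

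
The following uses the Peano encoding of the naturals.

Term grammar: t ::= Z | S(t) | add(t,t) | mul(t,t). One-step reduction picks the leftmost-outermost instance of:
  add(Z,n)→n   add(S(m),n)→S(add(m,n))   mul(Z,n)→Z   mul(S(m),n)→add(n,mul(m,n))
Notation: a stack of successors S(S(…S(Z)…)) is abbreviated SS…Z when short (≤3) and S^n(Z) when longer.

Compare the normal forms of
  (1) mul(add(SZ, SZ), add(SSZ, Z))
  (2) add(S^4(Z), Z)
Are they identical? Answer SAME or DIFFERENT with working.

Term A:
  start: mul(add(SZ, SZ), add(SSZ, Z))
  [1] mul(S(add(Z, SZ)), add(SSZ, Z))
  [2] add(add(SSZ, Z), mul(add(Z, SZ), add(SSZ, Z)))
  [3] add(S(add(SZ, Z)), mul(add(Z, SZ), add(SSZ, Z)))
  [4] S(add(add(SZ, Z), mul(add(Z, SZ), add(SSZ, Z))))
  [5] S(add(S(add(Z, Z)), mul(add(Z, SZ), add(SSZ, Z))))
  [6] S(S(add(add(Z, Z), mul(add(Z, SZ), add(SSZ, Z)))))
  [7] S(S(add(Z, mul(add(Z, SZ), add(SSZ, Z)))))
  [8] S(S(mul(add(Z, SZ), add(SSZ, Z))))
  [9] S(S(mul(SZ, add(SSZ, Z))))
  [10] S(S(add(add(SSZ, Z), mul(Z, add(SSZ, Z)))))
  [11] S(S(add(S(add(SZ, Z)), mul(Z, add(SSZ, Z)))))
  [12] S(S(S(add(add(SZ, Z), mul(Z, add(SSZ, Z))))))
  [13] S(S(S(add(S(add(Z, Z)), mul(Z, add(SSZ, Z))))))
  [14] S(S(S(S(add(add(Z, Z), mul(Z, add(SSZ, Z)))))))
  [15] S(S(S(S(add(Z, mul(Z, add(SSZ, Z)))))))
  [16] S(S(S(S(mul(Z, add(SSZ, Z))))))
  [17] S^4(Z)

Term B:
  start: add(S^4(Z), Z)
  [1] S(add(SSSZ, Z))
  [2] S(S(add(SSZ, Z)))
  [3] S(S(S(add(SZ, Z))))
  [4] S(S(S(S(add(Z, Z)))))
  [5] S^4(Z)

Answer: SAME — A ⇓ S^4(Z), B ⇓ S^4(Z)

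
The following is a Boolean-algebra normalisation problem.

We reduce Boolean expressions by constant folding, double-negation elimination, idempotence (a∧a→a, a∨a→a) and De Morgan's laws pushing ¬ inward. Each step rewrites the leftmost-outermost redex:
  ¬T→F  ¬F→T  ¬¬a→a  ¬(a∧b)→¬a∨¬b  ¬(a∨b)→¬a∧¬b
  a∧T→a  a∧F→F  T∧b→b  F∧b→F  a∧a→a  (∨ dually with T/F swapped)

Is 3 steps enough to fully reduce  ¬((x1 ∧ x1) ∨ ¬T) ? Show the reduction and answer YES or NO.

Answer: NO — after 3 steps the term is ¬x1 ∧ ¬¬T, not yet normal

Reduction:
  start: ¬((x1 ∧ x1) ∨ ¬T)
  →1  ¬(x1 ∧ x1) ∧ ¬¬T
  →2  (¬x1 ∨ ¬x1) ∧ ¬¬T
  →3  ¬x1 ∧ ¬¬T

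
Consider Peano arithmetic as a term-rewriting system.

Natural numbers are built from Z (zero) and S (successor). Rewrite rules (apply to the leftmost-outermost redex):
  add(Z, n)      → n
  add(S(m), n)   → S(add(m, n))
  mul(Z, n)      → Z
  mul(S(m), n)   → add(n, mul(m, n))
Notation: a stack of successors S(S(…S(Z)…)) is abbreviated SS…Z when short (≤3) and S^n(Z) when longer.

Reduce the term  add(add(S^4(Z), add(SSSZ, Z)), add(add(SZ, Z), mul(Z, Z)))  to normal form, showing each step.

  start: add(add(S^4(Z), add(SSSZ, Z)), add(add(SZ, Z), mul(Z, Z)))
  step 1: add(S(add(SSSZ, add(SSSZ, Z))), add(add(SZ, Z), mul(Z, Z)))
  step 2: S(add(add(SSSZ, add(SSSZ, Z)), add(add(SZ, Z), mul(Z, Z))))
  step 3: S(add(S(add(SSZ, add(SSSZ, Z))), add(add(SZ, Z), mul(Z, Z))))
  step 4: S(S(add(add(SSZ, add(SSSZ, Z)), add(add(SZ, Z), mul(Z, Z)))))
  step 5: S(S(add(S(add(SZ, add(SSSZ, Z))), add(add(SZ, Z), mul(Z, Z)))))
  step 6: S(S(S(add(add(SZ, add(SSSZ, Z)), add(add(SZ, Z), mul(Z, Z))))))
  step 7: S(S(S(add(S(add(Z, add(SSSZ, Z))), add(add(SZ, Z), mul(Z, Z))))))
  step 8: S(S(S(S(add(add(Z, add(SSSZ, Z)), add(add(SZ, Z), mul(Z, Z)))))))
  step 9: S(S(S(S(add(add(SSSZ, Z), add(add(SZ, Z), mul(Z, Z)))))))
  step 10: S(S(S(S(add(S(add(SSZ, Z)), add(add(SZ, Z), mul(Z, Z)))))))
  step 11: S(S(S(S(S(add(add(SSZ, Z), add(add(SZ, Z), mul(Z, Z))))))))
  step 12: S(S(S(S(S(add(S(add(SZ, Z)), add(add(SZ, Z), mul(Z, Z))))))))
  step 13: S(S(S(S(S(S(add(add(SZ, Z), add(add(SZ, Z), mul(Z, Z)))))))))
  step 14: S(S(S(S(S(S(add(S(add(Z, Z)), add(add(SZ, Z), mul(Z, Z)))))))))
  step 15: S(S(S(S(S(S(S(add(add(Z, Z), add(add(SZ, Z), mul(Z, Z))))))))))
  step 16: S(S(S(S(S(S(S(add(Z, add(add(SZ, Z), mul(Z, Z))))))))))
  step 17: S(S(S(S(S(S(S(add(add(SZ, Z), mul(Z, Z)))))))))
  step 18: S(S(S(S(S(S(S(add(S(add(Z, Z)), mul(Z, Z)))))))))
  step 19: S(S(S(S(S(S(S(S(add(add(Z, Z), mul(Z, Z))))))))))
  step 20: S(S(S(S(S(S(S(S(add(Z, mul(Z, Z))))))))))
  step 21: S(S(S(S(S(S(S(S(mul(Z, Z)))))))))
  step 22: S^8(Z)

Answer: normal form = S^8(Z)  (in 22 steps)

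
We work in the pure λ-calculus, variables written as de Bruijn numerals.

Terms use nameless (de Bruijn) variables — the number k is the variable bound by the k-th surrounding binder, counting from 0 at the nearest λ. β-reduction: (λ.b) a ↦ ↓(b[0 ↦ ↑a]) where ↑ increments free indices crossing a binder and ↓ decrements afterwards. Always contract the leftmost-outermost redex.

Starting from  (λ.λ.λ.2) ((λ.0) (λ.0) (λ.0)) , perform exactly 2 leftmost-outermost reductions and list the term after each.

  start: (λ.λ.λ.2) ((λ.0) (λ.0) (λ.0))
  →1  λ.λ.(λ.0) (λ.0) (λ.0)
  →2  λ.λ.(λ.0) (λ.0)

Answer: after 2 steps: λ.λ.(λ.0) (λ.0)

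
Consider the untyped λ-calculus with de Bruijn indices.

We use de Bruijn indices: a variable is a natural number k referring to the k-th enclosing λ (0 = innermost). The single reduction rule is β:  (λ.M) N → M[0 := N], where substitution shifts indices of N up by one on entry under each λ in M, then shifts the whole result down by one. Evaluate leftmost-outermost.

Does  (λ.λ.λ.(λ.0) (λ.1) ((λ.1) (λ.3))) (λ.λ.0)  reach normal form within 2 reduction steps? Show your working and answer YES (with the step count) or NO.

  start: (λ.λ.λ.(λ.0) (λ.1) ((λ.1) (λ.3))) (λ.λ.0)
  step 1: λ.λ.(λ.0) (λ.1) ((λ.1) (λ.λ.λ.0))
  step 2: λ.λ.(λ.1) ((λ.1) (λ.λ.λ.0))

Answer: NO — after 2 steps the term is λ.λ.(λ.1) ((λ.1) (λ.λ.λ.0)), not yet normal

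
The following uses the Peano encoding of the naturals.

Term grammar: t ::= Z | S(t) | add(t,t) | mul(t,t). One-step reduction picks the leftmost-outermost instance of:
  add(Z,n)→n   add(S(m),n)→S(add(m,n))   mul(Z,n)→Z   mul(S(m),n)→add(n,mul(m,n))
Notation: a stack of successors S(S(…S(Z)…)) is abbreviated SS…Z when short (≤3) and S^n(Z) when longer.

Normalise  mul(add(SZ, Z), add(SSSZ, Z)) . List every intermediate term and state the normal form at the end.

  start: mul(add(SZ, Z), add(SSSZ, Z))
  [1] mul(S(add(Z, Z)), add(SSSZ, Z))
  [2] add(add(SSSZ, Z), mul(add(Z, Z), add(SSSZ, Z)))
  [3] add(S(add(SSZ, Z)), mul(add(Z, Z), add(SSSZ, Z)))
  [4] S(add(add(SSZ, Z), mul(add(Z, Z), add(SSSZ, Z))))
  [5] S(add(S(add(SZ, Z)), mul(add(Z, Z), add(SSSZ, Z))))
  [6] S(S(add(add(SZ, Z), mul(add(Z, Z), add(SSSZ, Z)))))
  [7] S(S(add(S(add(Z, Z)), mul(add(Z, Z), add(SSSZ, Z)))))
  [8] S(S(S(add(add(Z, Z), mul(add(Z, Z), add(SSSZ, Z))))))
  [9] S(S(S(add(Z, mul(add(Z, Z), add(SSSZ, Z))))))
  [10] S(S(S(mul(add(Z, Z), add(SSSZ, Z)))))
  [11] S(S(S(mul(Z, add(SSSZ, Z)))))
  [12] SSSZ

Answer: normal form = SSSZ  (in 12 steps)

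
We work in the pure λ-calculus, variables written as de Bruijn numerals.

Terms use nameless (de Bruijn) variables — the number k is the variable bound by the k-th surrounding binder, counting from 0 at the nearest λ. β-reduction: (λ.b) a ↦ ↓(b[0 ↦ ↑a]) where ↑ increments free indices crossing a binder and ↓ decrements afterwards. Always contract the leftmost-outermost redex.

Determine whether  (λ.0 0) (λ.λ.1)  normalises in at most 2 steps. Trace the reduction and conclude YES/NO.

  start: (λ.0 0) (λ.λ.1)
  step 1: (λ.λ.1) (λ.λ.1)
  step 2: λ.λ.λ.1

Answer: YES — reaches normal form λ.λ.λ.1 in 2 ≤ 2 steps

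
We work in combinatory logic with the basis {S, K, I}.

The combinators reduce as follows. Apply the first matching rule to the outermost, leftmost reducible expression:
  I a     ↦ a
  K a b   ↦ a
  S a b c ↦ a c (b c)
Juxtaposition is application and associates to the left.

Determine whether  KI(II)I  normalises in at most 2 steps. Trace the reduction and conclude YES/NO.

  start: KI(II)I
  →1  II
  →2  I

Answer: YES — reaches normal form I in 2 ≤ 2 steps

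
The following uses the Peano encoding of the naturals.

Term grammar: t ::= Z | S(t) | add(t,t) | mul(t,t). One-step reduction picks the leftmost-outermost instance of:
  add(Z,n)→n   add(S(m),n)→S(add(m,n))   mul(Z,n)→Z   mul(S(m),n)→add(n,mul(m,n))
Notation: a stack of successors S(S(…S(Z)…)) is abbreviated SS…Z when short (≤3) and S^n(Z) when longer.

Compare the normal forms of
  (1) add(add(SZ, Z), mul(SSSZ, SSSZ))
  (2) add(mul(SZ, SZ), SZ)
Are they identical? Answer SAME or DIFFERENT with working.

Answer: DIFFERENT — A ⇓ S^10(Z), B ⇓ SSZ

Reduction:
Term A:
  start: add(add(SZ, Z), mul(SSSZ, SSSZ))
  [1] add(S(add(Z, Z)), mul(SSSZ, SSSZ))
  [2] S(add(add(Z, Z), mul(SSSZ, SSSZ)))
  [3] S(add(Z, mul(SSSZ, SSSZ)))
  [4] S(mul(SSSZ, SSSZ))
  [5] S(add(SSSZ, mul(SSZ, SSSZ)))
  [6] S(S(add(SSZ, mul(SSZ, SSSZ))))
  [7] S(S(S(add(SZ, mul(SSZ, SSSZ)))))
  [8] S(S(S(S(add(Z, mul(SSZ, SSSZ))))))
  [9] S(S(S(S(mul(SSZ, SSSZ)))))
  [10] S(S(S(S(add(SSSZ, mul(SZ, SSSZ))))))
  [11] S(S(S(S(S(add(SSZ, mul(SZ, SSSZ)))))))
  [12] S(S(S(S(S(S(add(SZ, mul(SZ, SSSZ))))))))
  [13] S(S(S(S(S(S(S(add(Z, mul(SZ, SSSZ)))))))))
  [14] S(S(S(S(S(S(S(mul(SZ, SSSZ))))))))
  [15] S(S(S(S(S(S(S(add(SSSZ, mul(Z, SSSZ)))))))))
  [16] S(S(S(S(S(S(S(S(add(SSZ, mul(Z, SSSZ))))))))))
  [17] S(S(S(S(S(S(S(S(S(add(SZ, mul(Z, SSSZ)))))))))))
  [18] S(S(S(S(S(S(S(S(S(S(add(Z, mul(Z, SSSZ))))))))))))
  [19] S(S(S(S(S(S(S(S(S(S(mul(Z, SSSZ)))))))))))
  [20] S^10(Z)

Term B:
  start: add(mul(SZ, SZ), SZ)
  [1] add(add(SZ, mul(Z, SZ)), SZ)
  [2] add(S(add(Z, mul(Z, SZ))), SZ)
  [3] S(add(add(Z, mul(Z, SZ)), SZ))
  [4] S(add(mul(Z, SZ), SZ))
  [5] S(add(Z, SZ))
  [6] SSZ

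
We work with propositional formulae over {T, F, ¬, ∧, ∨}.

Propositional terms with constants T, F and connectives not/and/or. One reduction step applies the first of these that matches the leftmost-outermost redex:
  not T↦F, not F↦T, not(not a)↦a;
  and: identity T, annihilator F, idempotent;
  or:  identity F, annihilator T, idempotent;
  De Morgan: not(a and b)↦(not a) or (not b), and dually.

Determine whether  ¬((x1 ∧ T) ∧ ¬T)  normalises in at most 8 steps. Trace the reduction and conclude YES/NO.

Answer: YES — reaches normal form T in 6 ≤ 8 steps

Reduction:
  start: ¬((x1 ∧ T) ∧ ¬T)
  step 1: ¬(x1 ∧ T) ∨ ¬¬T
  step 2: (¬x1 ∨ ¬T) ∨ ¬¬T
  step 3: (¬x1 ∨ F) ∨ ¬¬T
  step 4: ¬x1 ∨ ¬¬T
  step 5: ¬x1 ∨ T
  step 6: T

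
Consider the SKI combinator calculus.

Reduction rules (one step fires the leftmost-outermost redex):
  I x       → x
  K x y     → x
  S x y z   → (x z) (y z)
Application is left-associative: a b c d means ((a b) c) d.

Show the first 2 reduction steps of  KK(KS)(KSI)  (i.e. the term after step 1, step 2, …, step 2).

Answer: after 2 steps: KS

Working:
  start: KK(KS)(KSI)
  step 1: K(KSI)
  step 2: KS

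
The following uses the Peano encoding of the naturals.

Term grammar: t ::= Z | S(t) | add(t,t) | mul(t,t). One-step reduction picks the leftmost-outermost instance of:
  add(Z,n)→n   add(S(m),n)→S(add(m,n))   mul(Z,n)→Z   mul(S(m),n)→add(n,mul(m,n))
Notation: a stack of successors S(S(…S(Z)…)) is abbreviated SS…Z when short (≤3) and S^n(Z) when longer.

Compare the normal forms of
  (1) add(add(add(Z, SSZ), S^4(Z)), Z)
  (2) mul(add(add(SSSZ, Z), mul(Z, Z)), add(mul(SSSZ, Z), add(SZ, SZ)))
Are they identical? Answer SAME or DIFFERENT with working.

Term A:
  start: add(add(add(Z, SSZ), S^4(Z)), Z)
  →1  add(add(SSZ, S^4(Z)), Z)
  →2  add(S(add(SZ, S^4(Z))), Z)
  →3  S(add(add(SZ, S^4(Z)), Z))
  →4  S(add(S(add(Z, S^4(Z))), Z))
  →5  S(S(add(add(Z, S^4(Z)), Z)))
  →6  S(S(add(S^4(Z), Z)))
  →7  S(S(S(add(SSSZ, Z))))
  →8  S(S(S(S(add(SSZ, Z)))))
  →9  S(S(S(S(S(add(SZ, Z))))))
  →10  S(S(S(S(S(S(add(Z, Z)))))))
  →11  S^6(Z)

Term B:
  start: mul(add(add(SSSZ, Z), mul(Z, Z)), add(mul(SSSZ, Z), add(SZ, SZ)))
  →1  mul(add(S(add(SSZ, Z)), mul(Z, Z)), add(mul(SSSZ, Z), add(SZ, SZ)))
  →2  mul(S(add(add(SSZ, Z), mul(Z, Z))), add(mul(SSSZ, Z), add(SZ, SZ)))
  →3  add(add(mul(SSSZ, Z), add(SZ, SZ)), mul(add(add(SSZ, Z), mul(Z, Z)), add(mul(SSSZ, Z), add(SZ, SZ))))
  →4  add(add(add(Z, mul(SSZ, Z)), add(SZ, SZ)), mul(add(add(SSZ, Z), mul(Z, Z)), add(mul(SSSZ, Z), add(SZ, SZ))))
  →5  add(add(mul(SSZ, Z), add(SZ, SZ)), mul(add(add(SSZ, Z), mul(Z, Z)), add(mul(SSSZ, Z), add(SZ, SZ))))
  →6  add(add(add(Z, mul(SZ, Z)), add(SZ, SZ)), mul(add(add(SSZ, Z), mul(Z, Z)), add(mul(SSSZ, Z), add(SZ, SZ))))
  →7  add(add(mul(SZ, Z), add(SZ, SZ)), mul(add(add(SSZ, Z), mul(Z, Z)), add(mul(SSSZ, Z), add(SZ, SZ))))
  →8  add(add(add(Z, mul(Z, Z)), add(SZ, SZ)), mul(add(add(SSZ, Z), mul(Z, Z)), add(mul(SSSZ, Z), add(SZ, SZ))))
  →9  add(add(mul(Z, Z), add(SZ, SZ)), mul(add(add(SSZ, Z), mul(Z, Z)), add(mul(SSSZ, Z), add(SZ, SZ))))
  →10  add(add(Z, add(SZ, SZ)), mul(add(add(SSZ, Z), mul(Z, Z)), add(mul(SSSZ, Z), add(SZ, SZ))))
  →11  add(add(SZ, SZ), mul(add(add(SSZ, Z), mul(Z, Z)), add(mul(SSSZ, Z), add(SZ, SZ))))
  →12  add(S(add(Z, SZ)), mul(add(add(SSZ, Z), mul(Z, Z)), add(mul(SSSZ, Z), add(SZ, SZ))))
  →13  S(add(add(Z, SZ), mul(add(add(SSZ, Z), mul(Z, Z)), add(mul(SSSZ, Z), add(SZ, SZ)))))
  →14  S(add(SZ, mul(add(add(SSZ, Z), mul(Z, Z)), add(mul(SSSZ, Z), add(SZ, SZ)))))
  →15  S(S(add(Z, mul(add(add(SSZ, Z), mul(Z, Z)), add(mul(SSSZ, Z), add(SZ, SZ))))))
  →16  S(S(mul(add(add(SSZ, Z), mul(Z, Z)), add(mul(SSSZ, Z), add(SZ, SZ)))))
  →17  S(S(mul(add(S(add(SZ, Z)), mul(Z, Z)), add(mul(SSSZ, Z), add(SZ, SZ)))))
  →18  S(S(mul(S(add(add(SZ, Z), mul(Z, Z))), add(mul(SSSZ, Z), add(SZ, SZ)))))
  →19  S(S(add(add(mul(SSSZ, Z), add(SZ, SZ)), mul(add(add(SZ, Z), mul(Z, Z)), add(mul(SSSZ, Z), add(SZ, SZ))))))
  →20  S(S(add(add(add(Z, mul(SSZ, Z)), add(SZ, SZ)), mul(add(add(SZ, Z), mul(Z, Z)), add(mul(SSSZ, Z), add(SZ, SZ))))))
  →21  S(S(add(add(mul(SSZ, Z), add(SZ, SZ)), mul(add(add(SZ, Z), mul(Z, Z)), add(mul(SSSZ, Z), add(SZ, SZ))))))
  →22  S(S(add(add(add(Z, mul(SZ, Z)), add(SZ, SZ)), mul(add(add(SZ, Z), mul(Z, Z)), add(mul(SSSZ, Z), add(SZ, SZ))))))
  →23  S(S(add(add(mul(SZ, Z), add(SZ, SZ)), mul(add(add(SZ, Z), mul(Z, Z)), add(mul(SSSZ, Z), add(SZ, SZ))))))
  →24  S(S(add(add(add(Z, mul(Z, Z)), add(SZ, SZ)), mul(add(add(SZ, Z), mul(Z, Z)), add(mul(SSSZ, Z), add(SZ, SZ))))))
  →25  S(S(add(add(mul(Z, Z), add(SZ, SZ)), mul(add(add(SZ, Z), mul(Z, Z)), add(mul(SSSZ, Z), add(SZ, SZ))))))
  →26  S(S(add(add(Z, add(SZ, SZ)), mul(add(add(SZ, Z), mul(Z, Z)), add(mul(SSSZ, Z), add(SZ, SZ))))))
  →27  S(S(add(add(SZ, SZ), mul(add(add(SZ, Z), mul(Z, Z)), add(mul(SSSZ, Z), add(SZ, SZ))))))
  →28  S(S(add(S(add(Z, SZ)), mul(add(add(SZ, Z), mul(Z, Z)), add(mul(SSSZ, Z), add(SZ, SZ))))))
  →29  S(S(S(add(add(Z, SZ), mul(add(add(SZ, Z), mul(Z, Z)), add(mul(SSSZ, Z), add(SZ, SZ)))))))
  →30  S(S(S(add(SZ, mul(add(add(SZ, Z), mul(Z, Z)), add(mul(SSSZ, Z), add(SZ, SZ)))))))
  →31  S(S(S(S(add(Z, mul(add(add(SZ, Z), mul(Z, Z)), add(mul(SSSZ, Z), add(SZ, SZ))))))))
  →32  S(S(S(S(mul(add(add(SZ, Z), mul(Z, Z)), add(mul(SSSZ, Z), add(SZ, SZ)))))))
  →33  S(S(S(S(mul(add(S(add(Z, Z)), mul(Z, Z)), add(mul(SSSZ, Z), add(SZ, SZ)))))))
  →34  S(S(S(S(mul(S(add(add(Z, Z), mul(Z, Z))), add(mul(SSSZ, Z), add(SZ, SZ)))))))
  →35  S(S(S(S(add(add(mul(SSSZ, Z), add(SZ, SZ)), mul(add(add(Z, Z), mul(Z, Z)), add(mul(SSSZ, Z), add(SZ, SZ))))))))
  →36  S(S(S(S(add(add(add(Z, mul(SSZ, Z)), add(SZ, SZ)), mul(add(add(Z, Z), mul(Z, Z)), add(mul(SSSZ, Z), add(SZ, SZ))))))))
  →37  S(S(S(S(add(add(mul(SSZ, Z), add(SZ, SZ)), mul(add(add(Z, Z), mul(Z, Z)), add(mul(SSSZ, Z), add(SZ, SZ))))))))
  →38  S(S(S(S(add(add(add(Z, mul(SZ, Z)), add(SZ, SZ)), mul(add(add(Z, Z), mul(Z, Z)), add(mul(SSSZ, Z), add(SZ, SZ))))))))
  →39  S(S(S(S(add(add(mul(SZ, Z), add(SZ, SZ)), mul(add(add(Z, Z), mul(Z, Z)), add(mul(SSSZ, Z), add(SZ, SZ))))))))
  →40  S(S(S(S(add(add(add(Z, mul(Z, Z)), add(SZ, SZ)), mul(add(add(Z, Z), mul(Z, Z)), add(mul(SSSZ, Z), add(SZ, SZ))))))))
  →41  S(S(S(S(add(add(mul(Z, Z), add(SZ, SZ)), mul(add(add(Z, Z), mul(Z, Z)), add(mul(SSSZ, Z), add(SZ, SZ))))))))
  →42  S(S(S(S(add(add(Z, add(SZ, SZ)), mul(add(add(Z, Z), mul(Z, Z)), add(mul(SSSZ, Z), add(SZ, SZ))))))))
  →43  S(S(S(S(add(add(SZ, SZ), mul(add(add(Z, Z), mul(Z, Z)), add(mul(SSSZ, Z), add(SZ, SZ))))))))
  →44  S(S(S(S(add(S(add(Z, SZ)), mul(add(add(Z, Z), mul(Z, Z)), add(mul(SSSZ, Z), add(SZ, SZ))))))))
  →45  S(S(S(S(S(add(add(Z, SZ), mul(add(add(Z, Z), mul(Z, Z)), add(mul(SSSZ, Z), add(SZ, SZ)))))))))
  →46  S(S(S(S(S(add(SZ, mul(add(add(Z, Z), mul(Z, Z)), add(mul(SSSZ, Z), add(SZ, SZ)))))))))
  →47  S(S(S(S(S(S(add(Z, mul(add(add(Z, Z), mul(Z, Z)), add(mul(SSSZ, Z), add(SZ, SZ))))))))))
  →48  S(S(S(S(S(S(mul(add(add(Z, Z), mul(Z, Z)), add(mul(SSSZ, Z), add(SZ, SZ)))))))))
  →49  S(S(S(S(S(S(mul(add(Z, mul(Z, Z)), add(mul(SSSZ, Z), add(SZ, SZ)))))))))
  →50  S(S(S(S(S(S(mul(mul(Z, Z), add(mul(SSSZ, Z), add(SZ, SZ)))))))))
  →51  S(S(S(S(S(S(mul(Z, add(mul(SSSZ, Z), add(SZ, SZ)))))))))
  →52  S^6(Z)

Answer: SAME — A ⇓ S^6(Z), B ⇓ S^6(Z)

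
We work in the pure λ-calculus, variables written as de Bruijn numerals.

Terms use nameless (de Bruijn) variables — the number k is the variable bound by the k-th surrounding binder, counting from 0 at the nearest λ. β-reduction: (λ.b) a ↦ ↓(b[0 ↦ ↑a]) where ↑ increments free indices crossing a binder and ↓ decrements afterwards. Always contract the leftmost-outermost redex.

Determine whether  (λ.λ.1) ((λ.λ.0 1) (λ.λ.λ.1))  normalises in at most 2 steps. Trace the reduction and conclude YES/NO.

Answer: YES — reaches normal form λ.λ.0 (λ.λ.λ.1) in 2 ≤ 2 steps

Reduction:
  start: (λ.λ.1) ((λ.λ.0 1) (λ.λ.λ.1))
  →1  λ.(λ.λ.0 1) (λ.λ.λ.1)
  →2  λ.λ.0 (λ.λ.λ.1)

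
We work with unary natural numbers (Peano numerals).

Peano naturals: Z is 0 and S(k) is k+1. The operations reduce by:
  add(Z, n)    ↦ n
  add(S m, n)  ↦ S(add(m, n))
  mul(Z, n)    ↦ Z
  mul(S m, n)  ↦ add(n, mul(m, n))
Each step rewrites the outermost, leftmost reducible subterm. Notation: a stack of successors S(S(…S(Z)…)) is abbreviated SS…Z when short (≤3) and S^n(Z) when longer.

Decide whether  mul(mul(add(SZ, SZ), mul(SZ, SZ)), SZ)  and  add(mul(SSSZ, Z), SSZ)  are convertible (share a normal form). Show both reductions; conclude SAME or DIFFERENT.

Answer: SAME — A ⇓ SSZ, B ⇓ SSZ

Working:
Term A:
  start: mul(mul(add(SZ, SZ), mul(SZ, SZ)), SZ)
  →1  mul(mul(S(add(Z, SZ)), mul(SZ, SZ)), SZ)
  →2  mul(add(mul(SZ, SZ), mul(add(Z, SZ), mul(SZ, SZ))), SZ)
  →3  mul(add(add(SZ, mul(Z, SZ)), mul(add(Z, SZ), mul(SZ, SZ))), SZ)
  →4  mul(add(S(add(Z, mul(Z, SZ))), mul(add(Z, SZ), mul(SZ, SZ))), SZ)
  →5  mul(S(add(add(Z, mul(Z, SZ)), mul(add(Z, SZ), mul(SZ, SZ)))), SZ)
  →6  add(SZ, mul(add(add(Z, mul(Z, SZ)), mul(add(Z, SZ), mul(SZ, SZ))), SZ))
  →7  S(add(Z, mul(add(add(Z, mul(Z, SZ)), mul(add(Z, SZ), mul(SZ, SZ))), SZ)))
  →8  S(mul(add(add(Z, mul(Z, SZ)), mul(add(Z, SZ), mul(SZ, SZ))), SZ))
  →9  S(mul(add(mul(Z, SZ), mul(add(Z, SZ), mul(SZ, SZ))), SZ))
  →10  S(mul(add(Z, mul(add(Z, SZ), mul(SZ, SZ))), SZ))
  →11  S(mul(mul(add(Z, SZ), mul(SZ, SZ)), SZ))
  →12  S(mul(mul(SZ, mul(SZ, SZ)), SZ))
  →13  S(mul(add(mul(SZ, SZ), mul(Z, mul(SZ, SZ))), SZ))
  →14  S(mul(add(add(SZ, mul(Z, SZ)), mul(Z, mul(SZ, SZ))), SZ))
  →15  S(mul(add(S(add(Z, mul(Z, SZ))), mul(Z, mul(SZ, SZ))), SZ))
  →16  S(mul(S(add(add(Z, mul(Z, SZ)), mul(Z, mul(SZ, SZ)))), SZ))
  →17  S(add(SZ, mul(add(add(Z, mul(Z, SZ)), mul(Z, mul(SZ, SZ))), SZ)))
  →18  S(S(add(Z, mul(add(add(Z, mul(Z, SZ)), mul(Z, mul(SZ, SZ))), SZ))))
  →19  S(S(mul(add(add(Z, mul(Z, SZ)), mul(Z, mul(SZ, SZ))), SZ)))
  →20  S(S(mul(add(mul(Z, SZ), mul(Z, mul(SZ, SZ))), SZ)))
  →21  S(S(mul(add(Z, mul(Z, mul(SZ, SZ))), SZ)))
  →22  S(S(mul(mul(Z, mul(SZ, SZ)), SZ)))
  →23  S(S(mul(Z, SZ)))
  →24  SSZ

Term B:
  start: add(mul(SSSZ, Z), SSZ)
  →1  add(add(Z, mul(SSZ, Z)), SSZ)
  →2  add(mul(SSZ, Z), SSZ)
  →3  add(add(Z, mul(SZ, Z)), SSZ)
  →4  add(mul(SZ, Z), SSZ)
  →5  add(add(Z, mul(Z, Z)), SSZ)
  →6  add(mul(Z, Z), SSZ)
  →7  add(Z, SSZ)
  →8  SSZ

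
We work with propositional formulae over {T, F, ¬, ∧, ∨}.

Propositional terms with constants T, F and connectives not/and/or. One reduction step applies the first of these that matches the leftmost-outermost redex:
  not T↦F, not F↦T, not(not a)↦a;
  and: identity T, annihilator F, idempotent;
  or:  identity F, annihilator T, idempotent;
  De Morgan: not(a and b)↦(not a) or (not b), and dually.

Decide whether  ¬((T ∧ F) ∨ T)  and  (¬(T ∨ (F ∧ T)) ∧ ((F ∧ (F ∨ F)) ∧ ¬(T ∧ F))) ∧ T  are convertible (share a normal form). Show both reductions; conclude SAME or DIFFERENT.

Answer: SAME — A ⇓ F, B ⇓ F

Reduction:
Term A:
  start: ¬((T ∧ F) ∨ T)
  →1  ¬(T ∧ F) ∧ ¬T
  →2  (¬T ∨ ¬F) ∧ ¬T
  →3  (F ∨ ¬F) ∧ ¬T
  →4  ¬F ∧ ¬T
  →5  T ∧ ¬T
  →6  ¬T
  →7  F

Term B:
  start: (¬(T ∨ (F ∧ T)) ∧ ((F ∧ (F ∨ F)) ∧ ¬(T ∧ F))) ∧ T
  →1  ¬(T ∨ (F ∧ T)) ∧ ((F ∧ (F ∨ F)) ∧ ¬(T ∧ F))
  →2  (¬T ∧ ¬(F ∧ T)) ∧ ((F ∧ (F ∨ F)) ∧ ¬(T ∧ F))
  →3  (F ∧ ¬(F ∧ T)) ∧ ((F ∧ (F ∨ F)) ∧ ¬(T ∧ F))
  →4  F ∧ ((F ∧ (F ∨ F)) ∧ ¬(T ∧ F))
  →5  F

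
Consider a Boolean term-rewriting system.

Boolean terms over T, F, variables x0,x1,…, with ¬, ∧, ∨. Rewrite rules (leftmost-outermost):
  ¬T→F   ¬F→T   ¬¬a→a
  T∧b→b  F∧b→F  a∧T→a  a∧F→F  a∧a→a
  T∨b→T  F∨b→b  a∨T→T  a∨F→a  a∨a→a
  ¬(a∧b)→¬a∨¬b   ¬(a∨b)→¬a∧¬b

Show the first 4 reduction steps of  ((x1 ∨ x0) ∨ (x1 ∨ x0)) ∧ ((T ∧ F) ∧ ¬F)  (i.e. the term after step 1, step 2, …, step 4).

Answer: after 4 steps: F

Derivation:
  start: ((x1 ∨ x0) ∨ (x1 ∨ x0)) ∧ ((T ∧ F) ∧ ¬F)
  step 1: (x1 ∨ x0) ∧ ((T ∧ F) ∧ ¬F)
  step 2: (x1 ∨ x0) ∧ (F ∧ ¬F)
  step 3: (x1 ∨ x0) ∧ F
  step 4: F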